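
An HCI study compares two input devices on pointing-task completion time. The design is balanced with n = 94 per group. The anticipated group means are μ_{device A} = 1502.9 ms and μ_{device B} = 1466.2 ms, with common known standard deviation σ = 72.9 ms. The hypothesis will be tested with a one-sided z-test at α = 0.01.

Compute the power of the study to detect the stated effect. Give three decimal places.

Power ≈ 0.870

Standardized effect: d = |μ_{device A} − μ_{device B}| / σ = |1502.9 − 1466.2| / 72.9 = 0.5034
Noncentrality parameter: δ = d·√(n/2) = 0.5034 × √(94/2) = 3.4513
Critical value for a one-sided test at α = 0.01: z_α = 2.326.
Power = P(Z > 2.326 − δ) = Φ(1.125) = 0.8697.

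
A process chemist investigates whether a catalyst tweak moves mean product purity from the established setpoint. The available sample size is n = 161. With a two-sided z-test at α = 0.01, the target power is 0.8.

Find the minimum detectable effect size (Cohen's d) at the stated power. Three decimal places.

d ≈ 0.269

Need Φ(δ − 2.576) = 0.8, so δ = 2.576 + 0.842 = 3.417.
(The second rejection-region term Φ(−δ − z_{α/2}) is negligible and dropped.)
δ = d·√n ⇒ d = δ/√n = 3.417/√161 = 0.2693.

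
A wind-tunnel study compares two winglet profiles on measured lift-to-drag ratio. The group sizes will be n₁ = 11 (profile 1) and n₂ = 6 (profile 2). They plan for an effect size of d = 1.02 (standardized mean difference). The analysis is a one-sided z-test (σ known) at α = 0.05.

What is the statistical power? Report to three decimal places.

Power ≈ 0.642

Noncentrality parameter: δ = d / √(1/n₁ + 1/n₂) = 1.02 / √(1/11 + 1/6) = 2.0098
One-sided α = 0.05 → critical value z_{0.05} = 1.645.
Power = Φ(δ − 1.645) = Φ(0.365) = 0.6424.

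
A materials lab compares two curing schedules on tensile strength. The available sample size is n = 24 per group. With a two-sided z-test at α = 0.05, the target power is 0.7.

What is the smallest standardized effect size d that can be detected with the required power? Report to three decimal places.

d ≈ 0.717

Need Φ(δ − 1.960) = 0.7, so δ = 1.960 + 0.524 = 2.484.
(The second rejection-region term Φ(−δ − z_{α/2}) is negligible and dropped.)
δ = d·√(n/2) ⇒ d = δ/√(n/2) = 2.484/√(24/2) = 0.7172.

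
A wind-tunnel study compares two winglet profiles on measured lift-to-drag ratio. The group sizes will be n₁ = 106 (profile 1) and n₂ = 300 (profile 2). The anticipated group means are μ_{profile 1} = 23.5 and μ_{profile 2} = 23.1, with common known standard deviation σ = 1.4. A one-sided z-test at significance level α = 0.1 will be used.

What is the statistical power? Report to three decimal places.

Power ≈ 0.894

Standardized effect: d = |μ_{profile 1} − μ_{profile 2}| / σ = |23.5 − 23.1| / 1.4 = 0.2857
Noncentrality parameter: δ = d / √(1/n₁ + 1/n₂) = 0.2857 / √(1/106 + 1/300) = 2.5286
Critical value for a one-sided test at α = 0.1: z_α = 1.282.
Power = P(Z > 1.282 − δ) = Φ(1.247) = 0.8938.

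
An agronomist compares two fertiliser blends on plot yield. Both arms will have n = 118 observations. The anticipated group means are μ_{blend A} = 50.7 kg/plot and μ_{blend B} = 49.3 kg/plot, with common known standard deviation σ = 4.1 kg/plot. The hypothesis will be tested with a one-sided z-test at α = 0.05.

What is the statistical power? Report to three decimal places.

Power ≈ 0.836

Standardized effect: d = |μ_{blend A} − μ_{blend B}| / σ = |50.7 − 49.3| / 4.1 = 0.3415
Noncentrality parameter: δ = d·√(n/2) = 0.3415 × √(118/2) = 2.6228
One-sided α = 0.05 → critical value z_{0.05} = 1.645.
Power = P(Z > 1.645 − δ) = Φ(0.978) = 0.8360.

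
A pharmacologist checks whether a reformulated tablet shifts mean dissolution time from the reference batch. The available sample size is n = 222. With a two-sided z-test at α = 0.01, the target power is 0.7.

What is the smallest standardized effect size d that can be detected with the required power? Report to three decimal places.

d ≈ 0.208

Required noncentrality: δ = z_{0.005} + z_{0.30} = 2.576 + 0.524 = 3.100.
(The second rejection-region term Φ(−δ − z_{α/2}) is negligible and dropped.)
δ = d·√n ⇒ d = δ/√n = 3.100/√222 = 0.2081.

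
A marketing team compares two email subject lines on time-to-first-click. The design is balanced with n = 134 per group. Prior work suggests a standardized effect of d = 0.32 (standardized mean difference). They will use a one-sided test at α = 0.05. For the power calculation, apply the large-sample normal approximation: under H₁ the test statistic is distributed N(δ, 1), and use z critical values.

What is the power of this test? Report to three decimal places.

Noncentrality parameter: δ = d·√(n/2) = 0.32 × √(134/2) = 2.6193
One-sided α = 0.05 → critical value z_{0.05} = 1.645.
Power = P(Z > 1.645 − δ) = Φ(0.974) = 0.8351.

Power ≈ 0.835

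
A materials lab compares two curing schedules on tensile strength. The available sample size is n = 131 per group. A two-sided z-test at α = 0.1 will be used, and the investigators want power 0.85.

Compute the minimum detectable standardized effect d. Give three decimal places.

d ≈ 0.331

Required noncentrality: δ = z_{0.05} + z_{0.15} = 1.645 + 1.036 = 2.681.
(The second rejection-region term Φ(−δ − z_{α/2}) is negligible and dropped.)
δ = d·√(n/2) ⇒ d = δ/√(n/2) = 2.681/√(131/2) = 0.3313.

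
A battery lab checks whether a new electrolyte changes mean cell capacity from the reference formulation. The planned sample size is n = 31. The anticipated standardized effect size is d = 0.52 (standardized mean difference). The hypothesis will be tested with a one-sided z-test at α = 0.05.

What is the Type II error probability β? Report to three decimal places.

Noncentrality parameter: δ = d·√n = 0.52 × √31 = 2.8952
One-sided α = 0.05 → critical value z_{0.05} = 1.645.
Power = Φ(δ − 1.645) = Φ(1.250) = 0.8944.
Type II error: β = 1 − power = 1 − 0.8944 = 0.1056.

β ≈ 0.106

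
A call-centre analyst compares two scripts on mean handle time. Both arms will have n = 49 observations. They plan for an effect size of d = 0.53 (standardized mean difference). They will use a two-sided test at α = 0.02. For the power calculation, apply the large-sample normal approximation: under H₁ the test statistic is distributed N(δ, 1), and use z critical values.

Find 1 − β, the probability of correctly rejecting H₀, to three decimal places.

Power ≈ 0.617

Noncentrality parameter: δ = d·√(n/2) = 0.53 × √(49/2) = 2.6234
Two-sided α = 0.02 → critical value z_{0.01} = 2.326.
Power = Φ(δ − 2.326) + Φ(−δ − 2.326) = Φ(0.297) + Φ(-4.950) = 0.6168 + 0.0000 = 0.6168.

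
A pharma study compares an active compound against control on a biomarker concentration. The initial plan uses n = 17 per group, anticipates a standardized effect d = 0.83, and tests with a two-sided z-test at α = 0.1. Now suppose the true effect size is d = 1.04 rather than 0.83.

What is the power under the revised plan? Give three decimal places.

With d = 1.04: δ = d·√(n/2) = 1.04 × √(17/2) = 3.0321. Critical value z_{0.05} = 1.645.
Revised power = Φ(δ − 1.645) + Φ(−δ − 1.645) = Φ(1.387) + Φ(-4.677) = 0.9173 + 0.0000 = 0.9173.

Power ≈ 0.917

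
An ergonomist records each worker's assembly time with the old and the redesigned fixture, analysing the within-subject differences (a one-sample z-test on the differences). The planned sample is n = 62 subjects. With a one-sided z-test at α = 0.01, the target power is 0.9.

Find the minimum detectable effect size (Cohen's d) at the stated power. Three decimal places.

d ≈ 0.458

Required noncentrality: δ = z_{0.01} + z_{0.10} = 2.326 + 1.282 = 3.608.
δ = d·√n ⇒ d = δ/√n = 3.608/√62 = 0.4582.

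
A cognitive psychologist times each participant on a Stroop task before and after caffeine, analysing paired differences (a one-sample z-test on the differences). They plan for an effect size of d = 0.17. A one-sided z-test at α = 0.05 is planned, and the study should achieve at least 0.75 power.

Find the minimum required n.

n = 187

For power 0.75 need Φ(δ − z_{0.05}) = 0.75, so δ = z_{0.05} + z_{0.25} = 1.645 + 0.674 = 2.319.
δ = d·√n ⇒ n = (δ/d)² = (2.319 / 0.17)² = 186.14.
Rounding up, n = 187.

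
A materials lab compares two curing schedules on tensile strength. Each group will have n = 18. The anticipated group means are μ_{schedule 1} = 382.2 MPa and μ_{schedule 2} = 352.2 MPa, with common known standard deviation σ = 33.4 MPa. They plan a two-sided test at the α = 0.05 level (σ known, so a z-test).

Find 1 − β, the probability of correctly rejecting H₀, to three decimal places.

Power ≈ 0.769

Standardized effect: d = |μ_{schedule 1} − μ_{schedule 2}| / σ = |382.2 − 352.2| / 33.4 = 0.8982
Noncentrality parameter: λ = d·√(n/2) = 0.8982 × √(18/2) = 2.6946
Two-sided α = 0.05 → critical value z_{0.025} = 1.960.
Power = Φ(λ − 1.960) + Φ(−λ − 1.960) = Φ(0.735) + Φ(-4.655) = 0.7687 + 0.0000 = 0.7687.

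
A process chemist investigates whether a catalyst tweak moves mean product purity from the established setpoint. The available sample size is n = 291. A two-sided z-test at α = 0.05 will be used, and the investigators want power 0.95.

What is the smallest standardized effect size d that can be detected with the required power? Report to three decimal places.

Required noncentrality: δ = z_{0.025} + z_{0.05} = 1.960 + 1.645 = 3.605.
(The second rejection-region term Φ(−δ − z_{α/2}) is negligible and dropped.)
δ = d·√n ⇒ d = δ/√n = 3.605/√291 = 0.2113.

d ≈ 0.211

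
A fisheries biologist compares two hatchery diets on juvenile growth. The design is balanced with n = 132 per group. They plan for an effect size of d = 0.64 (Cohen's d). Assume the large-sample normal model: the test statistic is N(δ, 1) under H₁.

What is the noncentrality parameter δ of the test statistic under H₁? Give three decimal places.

δ = d·√(n/2) = 0.64 × √(132/2) = 5.1994

δ ≈ 5.199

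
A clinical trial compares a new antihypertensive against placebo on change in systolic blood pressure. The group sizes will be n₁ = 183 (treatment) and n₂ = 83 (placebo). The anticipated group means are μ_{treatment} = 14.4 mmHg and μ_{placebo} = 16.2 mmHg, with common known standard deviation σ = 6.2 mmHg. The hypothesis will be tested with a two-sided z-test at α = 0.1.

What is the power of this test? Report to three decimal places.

Power ≈ 0.709

Standardized effect: d = |μ_{treatment} − μ_{placebo}| / σ = |14.4 − 16.2| / 6.2 = 0.2903
Noncentrality parameter: δ = d / √(1/n₁ + 1/n₂) = 0.2903 / √(1/183 + 1/83) = 2.1938
Critical value for a two-sided test at α = 0.1: z_{α/2} = 1.645.
Power = Φ(δ − 1.645) + Φ(−δ − 1.645) = Φ(0.549) + Φ(-3.839) = 0.7085 + 0.0001 = 0.7086.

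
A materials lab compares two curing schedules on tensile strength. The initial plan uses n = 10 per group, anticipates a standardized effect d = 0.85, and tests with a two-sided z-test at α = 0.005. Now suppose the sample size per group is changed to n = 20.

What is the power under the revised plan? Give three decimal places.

With n = 20 per group: δ = d·√(n/2) = 0.85 × √(20/2) = 2.6879. Critical value z_{0.0025} = 2.807.
Revised power = Φ(δ − 2.807) + Φ(−δ − 2.807) = Φ(-0.119) + Φ(-5.495) = 0.4526 + 0.0000 = 0.4526.

Power ≈ 0.453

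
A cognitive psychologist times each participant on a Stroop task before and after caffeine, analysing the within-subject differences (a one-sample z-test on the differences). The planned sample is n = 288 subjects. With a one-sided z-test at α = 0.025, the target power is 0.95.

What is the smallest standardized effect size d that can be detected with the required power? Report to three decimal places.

Need Φ(δ − 1.960) = 0.95, so δ = 1.960 + 1.645 = 3.605.
δ = d·√n ⇒ d = δ/√n = 3.605/√288 = 0.2124.

d ≈ 0.212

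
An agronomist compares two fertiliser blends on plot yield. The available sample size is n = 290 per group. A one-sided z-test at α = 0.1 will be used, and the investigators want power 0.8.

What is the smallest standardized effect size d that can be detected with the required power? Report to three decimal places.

d ≈ 0.176

Required noncentrality: δ = z_{0.1} + z_{0.20} = 1.282 + 0.842 = 2.123.
δ = d·√(n/2) ⇒ d = δ/√(n/2) = 2.123/√(290/2) = 0.1763.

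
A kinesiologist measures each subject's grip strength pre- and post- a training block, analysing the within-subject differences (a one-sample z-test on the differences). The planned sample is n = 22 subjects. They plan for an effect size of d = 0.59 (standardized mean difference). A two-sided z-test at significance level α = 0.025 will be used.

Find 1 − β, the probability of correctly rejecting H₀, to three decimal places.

Noncentrality parameter: δ = d·√n = 0.59 × √22 = 2.7673
Critical value for a two-sided test at α = 0.025: z_{α/2} = 2.241.
Power = Φ(δ − 2.241) + Φ(−δ − 2.241) = Φ(0.526) + Φ(-5.009) = 0.7005 + 0.0000 = 0.7005.

Power ≈ 0.701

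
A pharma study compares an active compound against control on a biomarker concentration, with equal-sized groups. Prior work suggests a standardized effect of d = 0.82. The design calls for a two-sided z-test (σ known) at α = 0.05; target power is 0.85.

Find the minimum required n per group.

For power 0.85 need Φ(δ − z_{0.025}) = 0.85, so δ = z_{0.025} + z_{0.15} = 1.960 + 1.036 = 2.996.
(The Φ(−δ − z_{α/2}) term is vanishingly small for δ > 0 and is dropped in the standard sample-size formula.)
δ = d·√(n/2) ⇒ n = 2(δ/d)² = 2 × (2.996 / 0.82)² = 26.71.
Rounding up, n = 27 per group.

n = 27 per group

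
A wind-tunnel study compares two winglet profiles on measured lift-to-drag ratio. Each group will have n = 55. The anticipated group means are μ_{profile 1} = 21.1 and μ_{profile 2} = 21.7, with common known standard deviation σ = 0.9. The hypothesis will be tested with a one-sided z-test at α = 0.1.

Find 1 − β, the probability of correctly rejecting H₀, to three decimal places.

Power ≈ 0.987

Standardized effect: d = |μ_{profile 1} − μ_{profile 2}| / σ = |21.1 − 21.7| / 0.9 = 0.6667
Noncentrality parameter: δ = d·√(n/2) = 0.6667 × √(55/2) = 3.4960
One-sided α = 0.1 → critical value z_{0.1} = 1.282.
Power = Φ(δ − 1.282) = Φ(2.214) = 0.9866.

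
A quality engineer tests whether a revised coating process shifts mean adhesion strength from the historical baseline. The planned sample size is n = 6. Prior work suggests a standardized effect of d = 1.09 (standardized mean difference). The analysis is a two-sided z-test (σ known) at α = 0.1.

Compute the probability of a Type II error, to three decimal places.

Noncentrality parameter: δ = d·√n = 1.09 × √6 = 2.6699
Two-sided α = 0.1 → critical value z_{0.05} = 1.645.
Power = Φ(δ − 1.645) + Φ(−δ − 1.645) = Φ(1.025) + Φ(-4.315) = 0.8473 + 0.0000 = 0.8473.
Type II error: β = 1 − power = 1 − 0.8473 = 0.1527.

β ≈ 0.153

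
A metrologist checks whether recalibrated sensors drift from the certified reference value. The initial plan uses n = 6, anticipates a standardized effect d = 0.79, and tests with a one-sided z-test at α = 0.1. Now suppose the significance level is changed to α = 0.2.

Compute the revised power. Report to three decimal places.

δ = d·√n = 0.79 × √6 = 1.9351 (unchanged). New critical value: z_{0.2} = 0.842.
Revised power = P(Z > 0.842 − δ) = Φ(1.093) = 0.8629.

Power ≈ 0.863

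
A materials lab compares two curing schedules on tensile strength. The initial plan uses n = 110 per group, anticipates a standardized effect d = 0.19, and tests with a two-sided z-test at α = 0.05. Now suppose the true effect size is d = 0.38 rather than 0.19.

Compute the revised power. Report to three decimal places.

Power ≈ 0.805

With d = 0.38: δ = d·√(n/2) = 0.38 × √(110/2) = 2.8182. Critical value z_{0.025} = 1.960.
Revised power = Φ(δ − 1.960) + Φ(−δ − 1.960) = Φ(0.858) + Φ(-4.778) = 0.8046 + 0.0000 = 0.8046.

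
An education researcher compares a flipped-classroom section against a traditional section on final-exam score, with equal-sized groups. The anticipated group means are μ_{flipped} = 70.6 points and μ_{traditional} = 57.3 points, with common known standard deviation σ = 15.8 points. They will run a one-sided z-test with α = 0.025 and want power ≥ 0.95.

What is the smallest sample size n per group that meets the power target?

n = 37 per group

Standardized effect: d = |μ_{flipped} − μ_{traditional}| / σ = |70.6 − 57.3| / 15.8 = 0.8418
For power 0.95 need Φ(δ − z_{0.025}) = 0.95, so δ = z_{0.025} + z_{0.05} = 1.960 + 1.645 = 3.605.
δ = d·√(n/2) ⇒ n = 2(δ/d)² = 2 × (3.605 / 0.8418)² = 36.68.
Rounding up, n = 37 per group.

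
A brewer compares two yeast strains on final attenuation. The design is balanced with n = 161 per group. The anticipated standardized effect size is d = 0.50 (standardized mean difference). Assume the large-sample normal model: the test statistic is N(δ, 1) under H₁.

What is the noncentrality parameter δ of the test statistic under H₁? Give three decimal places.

δ = d·√(n/2) = 0.50 × √(161/2) = 4.4861

δ ≈ 4.486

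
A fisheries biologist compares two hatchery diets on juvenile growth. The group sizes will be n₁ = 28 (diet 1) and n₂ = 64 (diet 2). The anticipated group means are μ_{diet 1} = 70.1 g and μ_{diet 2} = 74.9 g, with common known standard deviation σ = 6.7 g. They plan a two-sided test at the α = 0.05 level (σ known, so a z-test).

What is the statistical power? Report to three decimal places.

Power ≈ 0.885

Standardized effect: d = |μ_{diet 1} − μ_{diet 2}| / σ = |70.1 − 74.9| / 6.7 = 0.7164
Noncentrality parameter: δ = d / √(1/n₁ + 1/n₂) = 0.7164 / √(1/28 + 1/64) = 3.1619
Critical value for a two-sided test at α = 0.05: z_{α/2} = 1.960.
Power = Φ(δ − 1.960) + Φ(−δ − 1.960) = Φ(1.202) + Φ(-5.122) = 0.8853 + 0.0000 = 0.8853.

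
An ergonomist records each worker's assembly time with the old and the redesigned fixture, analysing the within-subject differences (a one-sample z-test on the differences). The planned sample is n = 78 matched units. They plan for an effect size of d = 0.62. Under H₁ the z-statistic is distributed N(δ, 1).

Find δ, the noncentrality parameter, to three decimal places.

δ = d·√n = 0.62 × √78 = 5.4757

δ ≈ 5.476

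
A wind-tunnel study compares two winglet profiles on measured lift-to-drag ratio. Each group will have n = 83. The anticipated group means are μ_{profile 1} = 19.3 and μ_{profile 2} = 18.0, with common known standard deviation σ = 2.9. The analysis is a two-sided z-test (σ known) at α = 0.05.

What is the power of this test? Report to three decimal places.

Standardized effect: d = |μ_{profile 1} − μ_{profile 2}| / σ = |19.3 − 18.0| / 2.9 = 0.4483
Noncentrality parameter: λ = d·√(n/2) = 0.4483 × √(83/2) = 2.8878
Two-sided α = 0.05 → critical value z_{0.025} = 1.960.
Power = Φ(λ − 1.960) + Φ(−λ − 1.960) = Φ(0.928) + Φ(-4.848) = 0.8233 + 0.0000 = 0.8233.

Power ≈ 0.823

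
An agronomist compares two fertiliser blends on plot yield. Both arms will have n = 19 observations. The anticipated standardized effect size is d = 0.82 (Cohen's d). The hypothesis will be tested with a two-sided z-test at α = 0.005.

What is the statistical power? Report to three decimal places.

Noncentrality parameter: δ = d·√(n/2) = 0.82 × √(19/2) = 2.5274
Two-sided α = 0.005 → critical value z_{0.0025} = 2.807.
Power = Φ(δ − 2.807) + Φ(−δ − 2.807) = Φ(-0.280) + Φ(-5.334) = 0.3899 + 0.0000 = 0.3899.

Power ≈ 0.390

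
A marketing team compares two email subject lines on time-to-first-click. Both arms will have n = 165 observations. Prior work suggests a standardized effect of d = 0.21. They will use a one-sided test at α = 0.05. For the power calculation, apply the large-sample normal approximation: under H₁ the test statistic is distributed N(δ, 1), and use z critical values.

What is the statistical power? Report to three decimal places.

Noncentrality parameter: λ = d·√(n/2) = 0.21 × √(165/2) = 1.9074
One-sided α = 0.05 → critical value z_{0.05} = 1.645.
Power = Φ(λ − 1.645) = Φ(0.263) = 0.6036.

Power ≈ 0.604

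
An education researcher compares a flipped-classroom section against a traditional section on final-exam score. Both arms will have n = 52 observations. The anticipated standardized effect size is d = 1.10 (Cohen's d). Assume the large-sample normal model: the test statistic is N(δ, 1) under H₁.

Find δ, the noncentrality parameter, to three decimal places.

δ = d·√(n/2) = 1.10 × √(52/2) = 5.6089

δ ≈ 5.609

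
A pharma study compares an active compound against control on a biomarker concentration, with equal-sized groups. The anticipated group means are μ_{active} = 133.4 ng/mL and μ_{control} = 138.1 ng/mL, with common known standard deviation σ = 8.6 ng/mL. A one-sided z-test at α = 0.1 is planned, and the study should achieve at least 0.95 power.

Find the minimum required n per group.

n = 58 per group

Standardized effect: d = |μ_{active} − μ_{control}| / σ = |133.4 − 138.1| / 8.6 = 0.5465
For power 0.95 need Φ(δ − z_{0.1}) = 0.95, so δ = z_{0.1} + z_{0.05} = 1.282 + 1.645 = 2.926.
δ = d·√(n/2) ⇒ n = 2(δ/d)² = 2 × (2.926 / 0.5465)² = 57.35.
Round up to the next whole unit.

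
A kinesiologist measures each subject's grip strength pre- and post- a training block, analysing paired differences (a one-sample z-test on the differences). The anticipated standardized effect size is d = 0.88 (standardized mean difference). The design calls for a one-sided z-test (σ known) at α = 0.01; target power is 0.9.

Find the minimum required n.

n = 17

For power 0.9 need Φ(δ − z_{0.01}) = 0.9, so δ = z_{0.01} + z_{0.10} = 2.326 + 1.282 = 3.608.
δ = d·√n ⇒ n = (δ/d)² = (3.608 / 0.88)² = 16.81.
Rounding up, n = 17.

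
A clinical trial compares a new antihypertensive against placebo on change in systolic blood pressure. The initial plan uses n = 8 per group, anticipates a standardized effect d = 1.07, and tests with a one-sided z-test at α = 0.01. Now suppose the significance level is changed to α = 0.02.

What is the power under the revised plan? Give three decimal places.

δ = d·√(n/2) = 1.07 × √(8/2) = 2.1400 (unchanged). New critical value: z_{0.02} = 2.054.
Revised power = Φ(δ − 2.054) = Φ(0.086) = 0.5344.

Power ≈ 0.534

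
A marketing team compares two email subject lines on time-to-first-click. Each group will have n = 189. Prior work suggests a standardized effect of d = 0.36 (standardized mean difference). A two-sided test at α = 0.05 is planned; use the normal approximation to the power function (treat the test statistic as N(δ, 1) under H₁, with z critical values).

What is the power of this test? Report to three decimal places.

Noncentrality parameter: δ = d·√(n/2) = 0.36 × √(189/2) = 3.4996
Two-sided α = 0.05 → critical value z_{0.025} = 1.960.
Power = Φ(δ − 1.960) + Φ(−δ − 1.960) = Φ(1.540) + Φ(-5.460) = 0.9382 + 0.0000 = 0.9382.

Power ≈ 0.938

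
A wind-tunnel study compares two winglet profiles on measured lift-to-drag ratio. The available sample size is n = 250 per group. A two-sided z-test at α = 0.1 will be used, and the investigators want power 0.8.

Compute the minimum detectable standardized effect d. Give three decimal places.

d ≈ 0.222

Need Φ(δ − 1.645) = 0.8, so δ = 1.645 + 0.842 = 2.486.
(Lower-tail contribution to power is negligible for δ > 0.)
δ = d·√(n/2) ⇒ d = δ/√(n/2) = 2.486/√(250/2) = 0.2224.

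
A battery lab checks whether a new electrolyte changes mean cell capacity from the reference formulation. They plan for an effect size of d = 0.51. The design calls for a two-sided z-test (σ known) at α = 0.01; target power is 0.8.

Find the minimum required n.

For power 0.8 need Φ(δ − z_{0.005}) = 0.8, so δ = z_{0.005} + z_{0.20} = 2.576 + 0.842 = 3.417.
(For δ > 0 the lower-tail rejection region contributes negligibly to power, so the one-term inversion is standard.)
δ = d·√n ⇒ n = (δ/d)² = (3.417 / 0.51)² = 44.90.
Rounding up, n = 45.

n = 45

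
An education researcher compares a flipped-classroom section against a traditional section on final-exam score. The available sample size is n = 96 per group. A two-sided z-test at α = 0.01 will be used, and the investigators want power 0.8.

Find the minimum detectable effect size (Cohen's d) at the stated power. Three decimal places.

Need Φ(δ − 2.576) = 0.8, so δ = 2.576 + 0.842 = 3.417.
(The second rejection-region term Φ(−δ − z_{α/2}) is negligible and dropped.)
δ = d·√(n/2) ⇒ d = δ/√(n/2) = 3.417/√(96/2) = 0.4933.

d ≈ 0.493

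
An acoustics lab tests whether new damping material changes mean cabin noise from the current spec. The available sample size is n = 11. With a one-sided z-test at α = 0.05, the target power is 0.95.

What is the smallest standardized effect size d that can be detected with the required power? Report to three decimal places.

Need Φ(δ − 1.645) = 0.95, so δ = 1.645 + 1.645 = 3.290.
δ = d·√n ⇒ d = δ/√n = 3.290/√11 = 0.9919.

d ≈ 0.992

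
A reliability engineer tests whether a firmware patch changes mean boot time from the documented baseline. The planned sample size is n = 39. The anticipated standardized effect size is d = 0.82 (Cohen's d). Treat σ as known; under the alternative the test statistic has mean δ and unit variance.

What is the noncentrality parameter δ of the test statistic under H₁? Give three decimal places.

δ ≈ 5.121

δ = d·√n = 0.82 × √39 = 5.1209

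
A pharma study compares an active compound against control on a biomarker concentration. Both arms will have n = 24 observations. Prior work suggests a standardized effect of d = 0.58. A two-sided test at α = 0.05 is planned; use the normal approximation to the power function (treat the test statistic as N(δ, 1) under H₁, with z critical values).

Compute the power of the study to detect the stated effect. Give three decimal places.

Noncentrality parameter: δ = d·√(n/2) = 0.58 × √(24/2) = 2.0092
Critical value for a two-sided test at α = 0.05: z_{α/2} = 1.960.
Power = Φ(δ − 1.960) + Φ(−δ − 1.960) = Φ(0.049) + Φ(-3.969) = 0.5196 + 0.0000 = 0.5197.

Power ≈ 0.520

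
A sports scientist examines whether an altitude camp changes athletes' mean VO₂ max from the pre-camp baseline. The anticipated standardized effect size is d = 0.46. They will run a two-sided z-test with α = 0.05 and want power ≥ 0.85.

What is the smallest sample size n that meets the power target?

Set Φ(δ − 1.960) = 0.85; then δ − 1.960 = Φ⁻¹(0.85) = 1.036, giving δ = 2.996.
(The Φ(−δ − z_{α/2}) term is vanishingly small for δ > 0 and is dropped in the standard sample-size formula.)
δ = d·√n ⇒ n = (δ/d)² = (2.996 / 0.46)² = 42.43.
Round up to the next whole unit.

n = 43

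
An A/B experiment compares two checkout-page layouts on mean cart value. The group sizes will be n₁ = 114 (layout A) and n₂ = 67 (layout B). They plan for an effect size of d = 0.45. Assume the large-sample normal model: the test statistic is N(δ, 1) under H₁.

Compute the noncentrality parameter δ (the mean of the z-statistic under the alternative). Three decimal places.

δ ≈ 2.923

δ = d / √(1/n₁ + 1/n₂) = 0.45 / √(1/114 + 1/67) = 2.9232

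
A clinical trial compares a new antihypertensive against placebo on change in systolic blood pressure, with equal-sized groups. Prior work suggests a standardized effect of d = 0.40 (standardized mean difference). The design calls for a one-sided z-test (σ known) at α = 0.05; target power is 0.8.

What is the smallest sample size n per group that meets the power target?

Set Φ(δ − 1.645) = 0.8; then δ − 1.645 = Φ⁻¹(0.8) = 0.842, giving δ = 2.486.
δ = d·√(n/2) ⇒ n = 2(δ/d)² = 2 × (2.486 / 0.40)² = 77.28.
Rounding up, n = 78 per group.

n = 78 per group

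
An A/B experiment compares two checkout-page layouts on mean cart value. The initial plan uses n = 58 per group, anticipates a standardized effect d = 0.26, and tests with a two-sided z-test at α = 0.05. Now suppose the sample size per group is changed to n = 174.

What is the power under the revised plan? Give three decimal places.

With n = 174 per group: δ = d·√(n/2) = 0.26 × √(174/2) = 2.4251. Critical value z_{0.025} = 1.960.
Revised power = Φ(δ − 1.960) + Φ(−δ − 1.960) = Φ(0.465) + Φ(-4.385) = 0.6791 + 0.0000 = 0.6791.

Power ≈ 0.679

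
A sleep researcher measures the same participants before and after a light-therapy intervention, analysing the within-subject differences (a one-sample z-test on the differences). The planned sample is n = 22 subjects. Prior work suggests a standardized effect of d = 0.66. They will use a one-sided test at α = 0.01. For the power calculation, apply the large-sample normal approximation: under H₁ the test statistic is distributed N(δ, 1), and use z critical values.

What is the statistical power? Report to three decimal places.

Noncentrality parameter: δ = d·√n = 0.66 × √22 = 3.0957
One-sided α = 0.01 → critical value z_{0.01} = 2.326.
Power = Φ(δ − 2.326) = Φ(0.769) = 0.7792.

Power ≈ 0.779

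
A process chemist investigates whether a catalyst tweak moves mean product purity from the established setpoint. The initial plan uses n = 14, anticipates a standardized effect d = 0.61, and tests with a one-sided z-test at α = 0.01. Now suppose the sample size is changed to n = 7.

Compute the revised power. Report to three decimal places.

With n = 7: δ = d·√n = 0.61 × √7 = 1.6139. Critical value z_{0.01} = 2.326.
Revised power = P(Z > 2.326 − δ) = Φ(-0.712) = 0.2381.

Power ≈ 0.238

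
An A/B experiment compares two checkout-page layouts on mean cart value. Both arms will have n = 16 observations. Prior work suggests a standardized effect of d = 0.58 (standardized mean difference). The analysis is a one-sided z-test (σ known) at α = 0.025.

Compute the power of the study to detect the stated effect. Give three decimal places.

Power ≈ 0.375

Noncentrality parameter: δ = d·√(n/2) = 0.58 × √(16/2) = 1.6405
One-sided α = 0.025 → critical value z_{0.025} = 1.960.
Power = Φ(δ − 1.960) = Φ(-0.319) = 0.3747.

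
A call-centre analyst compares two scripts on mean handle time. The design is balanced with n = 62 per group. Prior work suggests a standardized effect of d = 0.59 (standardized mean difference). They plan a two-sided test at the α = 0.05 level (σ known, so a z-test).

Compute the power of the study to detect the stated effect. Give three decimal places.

Noncentrality parameter: δ = d·√(n/2) = 0.59 × √(62/2) = 3.2850
Two-sided α = 0.05 → critical value z_{0.025} = 1.960.
Power = Φ(δ − 1.960) + Φ(−δ − 1.960) = Φ(1.325) + Φ(-5.245) = 0.9074 + 0.0000 = 0.9074.

Power ≈ 0.907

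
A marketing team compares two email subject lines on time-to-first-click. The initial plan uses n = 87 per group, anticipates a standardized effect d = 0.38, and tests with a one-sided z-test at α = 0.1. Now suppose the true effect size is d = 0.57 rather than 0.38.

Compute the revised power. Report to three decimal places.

Power ≈ 0.993

With d = 0.57: δ = d·√(n/2) = 0.57 × √(87/2) = 3.7594. Critical value z_{0.1} = 1.282.
Revised power = P(Z > 1.282 − δ) = Φ(2.478) = 0.9934.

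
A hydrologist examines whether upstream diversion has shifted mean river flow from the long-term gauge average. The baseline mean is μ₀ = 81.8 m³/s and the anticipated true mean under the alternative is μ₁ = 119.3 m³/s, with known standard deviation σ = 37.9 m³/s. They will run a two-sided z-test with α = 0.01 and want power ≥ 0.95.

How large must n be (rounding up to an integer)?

Standardized effect: d = |μ₁ − μ₀| / σ = |119.3 − 81.8| / 37.9 = 0.9894
Set Φ(δ − 2.576) = 0.95; then δ − 2.576 = Φ⁻¹(0.95) = 1.645, giving δ = 4.221.
(For δ > 0 the lower-tail rejection region contributes negligibly to power, so the one-term inversion is standard.)
δ = d·√n ⇒ n = (δ/d)² = (4.221 / 0.9894)² = 18.20.
Rounding up, n = 19.

n = 19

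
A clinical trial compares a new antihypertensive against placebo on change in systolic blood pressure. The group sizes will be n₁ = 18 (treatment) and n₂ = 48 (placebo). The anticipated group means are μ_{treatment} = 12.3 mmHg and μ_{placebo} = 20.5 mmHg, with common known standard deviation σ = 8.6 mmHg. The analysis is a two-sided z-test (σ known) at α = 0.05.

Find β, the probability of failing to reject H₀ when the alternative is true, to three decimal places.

β ≈ 0.068

Standardized effect: d = |μ_{treatment} − μ_{placebo}| / σ = |12.3 − 20.5| / 8.6 = 0.9535
Noncentrality parameter: δ = d / √(1/n₁ + 1/n₂) = 0.9535 / √(1/18 + 1/48) = 3.4499
Critical value for a two-sided test at α = 0.05: z_{α/2} = 1.960.
Power = Φ(δ − 1.960) + Φ(−δ − 1.960) = Φ(1.490) + Φ(-5.410) = 0.9319 + 0.0000 = 0.9319.
Type II error: β = 1 − power = 1 − 0.9319 = 0.0681.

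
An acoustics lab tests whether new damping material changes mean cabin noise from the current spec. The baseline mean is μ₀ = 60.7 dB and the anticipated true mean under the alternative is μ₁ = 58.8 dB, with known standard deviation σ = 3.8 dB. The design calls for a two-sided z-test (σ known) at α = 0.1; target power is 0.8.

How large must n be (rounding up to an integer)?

Standardized effect: d = |μ₁ − μ₀| / σ = |58.8 − 60.7| / 3.8 = 0.5000
Set Φ(δ − 1.645) = 0.8; then δ − 1.645 = Φ⁻¹(0.8) = 0.842, giving δ = 2.486.
(For δ > 0 the lower-tail rejection region contributes negligibly to power, so the one-term inversion is standard.)
δ = d·√n ⇒ n = (δ/d)² = (2.486 / 0.5000)² = 24.73.
Round up to the next whole unit.

n = 25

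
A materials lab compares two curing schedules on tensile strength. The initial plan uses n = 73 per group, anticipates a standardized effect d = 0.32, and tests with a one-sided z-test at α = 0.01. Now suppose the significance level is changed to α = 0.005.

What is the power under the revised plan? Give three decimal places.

Power ≈ 0.260

δ = d·√(n/2) = 0.32 × √(73/2) = 1.9333 (unchanged). New critical value: z_{0.005} = 2.576.
Revised power = P(Z > 2.576 − δ) = Φ(-0.643) = 0.2603.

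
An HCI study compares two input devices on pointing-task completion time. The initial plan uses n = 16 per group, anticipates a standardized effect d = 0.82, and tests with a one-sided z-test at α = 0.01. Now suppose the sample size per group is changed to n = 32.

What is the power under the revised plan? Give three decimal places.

Power ≈ 0.830

With n = 32 per group: δ = d·√(n/2) = 0.82 × √(32/2) = 3.2800. Critical value z_{0.01} = 2.326.
Revised power = P(Z > 2.326 − δ) = Φ(0.954) = 0.8299.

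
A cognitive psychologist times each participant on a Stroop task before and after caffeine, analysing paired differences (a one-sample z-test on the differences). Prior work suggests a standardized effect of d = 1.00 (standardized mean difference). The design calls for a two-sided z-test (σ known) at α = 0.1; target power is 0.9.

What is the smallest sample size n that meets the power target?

n = 9

For power 0.9 need Φ(δ − z_{0.05}) = 0.9, so δ = z_{0.05} + z_{0.10} = 1.645 + 1.282 = 2.926.
(For δ > 0 the lower-tail rejection region contributes negligibly to power, so the one-term inversion is standard.)
δ = d·√n ⇒ n = (δ/d)² = (2.926 / 1.00)² = 8.56.
Round up to the next whole unit.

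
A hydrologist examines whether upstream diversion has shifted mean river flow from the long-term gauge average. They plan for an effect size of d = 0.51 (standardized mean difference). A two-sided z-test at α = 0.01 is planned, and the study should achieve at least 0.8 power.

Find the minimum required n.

n = 45

For power 0.8 need Φ(δ − z_{0.005}) = 0.8, so δ = z_{0.005} + z_{0.20} = 2.576 + 0.842 = 3.417.
(For δ > 0 the lower-tail rejection region contributes negligibly to power, so the one-term inversion is standard.)
δ = d·√n ⇒ n = (δ/d)² = (3.417 / 0.51)² = 44.90.
Round up to the next whole unit.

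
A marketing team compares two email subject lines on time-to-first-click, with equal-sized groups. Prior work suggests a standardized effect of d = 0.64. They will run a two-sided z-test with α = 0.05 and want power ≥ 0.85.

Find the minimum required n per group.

For power 0.85 need Φ(δ − z_{0.025}) = 0.85, so δ = z_{0.025} + z_{0.15} = 1.960 + 1.036 = 2.996.
(Ignoring the negligible lower-tail rejection probability gives the usual closed-form inversion.)
δ = d·√(n/2) ⇒ n = 2(δ/d)² = 2 × (2.996 / 0.64)² = 43.84.
Round up to the next whole unit.

n = 44 per group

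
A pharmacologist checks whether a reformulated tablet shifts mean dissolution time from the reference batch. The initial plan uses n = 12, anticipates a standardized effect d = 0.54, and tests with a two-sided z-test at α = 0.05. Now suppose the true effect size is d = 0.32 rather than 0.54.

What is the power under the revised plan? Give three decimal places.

With d = 0.32: δ = d·√n = 0.32 × √12 = 1.1085. Critical value z_{0.025} = 1.960.
Revised power = Φ(δ − 1.960) + Φ(−δ − 1.960) = Φ(-0.851) + Φ(-3.068) = 0.1973 + 0.0011 = 0.1983.

Power ≈ 0.198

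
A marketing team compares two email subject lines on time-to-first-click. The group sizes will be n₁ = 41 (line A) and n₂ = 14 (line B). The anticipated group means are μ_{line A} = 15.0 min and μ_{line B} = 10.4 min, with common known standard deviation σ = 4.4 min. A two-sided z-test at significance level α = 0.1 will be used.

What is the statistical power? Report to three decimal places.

Power ≈ 0.958

Standardized effect: d = |μ_{line A} − μ_{line B}| / σ = |15.0 − 10.4| / 4.4 = 1.0455
Noncentrality parameter: δ = d / √(1/n₁ + 1/n₂) = 1.0455 / √(1/41 + 1/14) = 3.3774
Two-sided α = 0.1 → critical value z_{0.05} = 1.645.
Power = Φ(δ − 1.645) + Φ(−δ − 1.645) = Φ(1.733) + Φ(-5.022) = 0.9584 + 0.0000 = 0.9584.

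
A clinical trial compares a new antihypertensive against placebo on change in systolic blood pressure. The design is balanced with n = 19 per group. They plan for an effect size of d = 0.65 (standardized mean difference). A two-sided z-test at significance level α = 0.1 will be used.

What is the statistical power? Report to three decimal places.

Noncentrality parameter: δ = d·√(n/2) = 0.65 × √(19/2) = 2.0034
Two-sided α = 0.1 → critical value z_{0.05} = 1.645.
Power = Φ(δ − 1.645) + Φ(−δ − 1.645) = Φ(0.359) + Φ(-3.648) = 0.6400 + 0.0001 = 0.6402.

Power ≈ 0.640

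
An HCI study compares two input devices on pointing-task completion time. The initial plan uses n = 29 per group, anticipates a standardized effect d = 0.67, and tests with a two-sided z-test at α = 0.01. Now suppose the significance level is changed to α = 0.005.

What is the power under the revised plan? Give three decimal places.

Power ≈ 0.399

δ = d·√(n/2) = 0.67 × √(29/2) = 2.5513 (unchanged). New critical value: z_{0.0025} = 2.807.
Revised power = Φ(δ − 2.807) + Φ(−δ − 2.807) = Φ(-0.256) + Φ(-5.358) = 0.3991 + 0.0000 = 0.3991.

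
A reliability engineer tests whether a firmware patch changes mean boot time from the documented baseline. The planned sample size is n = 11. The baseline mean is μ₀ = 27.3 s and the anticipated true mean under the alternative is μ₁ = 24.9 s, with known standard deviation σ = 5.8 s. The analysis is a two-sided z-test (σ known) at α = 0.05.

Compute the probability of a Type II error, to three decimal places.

Standardized effect: d = |μ₁ − μ₀| / σ = |24.9 − 27.3| / 5.8 = 0.4138
Noncentrality parameter: δ = d·√n = 0.4138 × √11 = 1.3724
Two-sided α = 0.05 → critical value z_{0.025} = 1.960.
Power = Φ(δ − 1.960) + Φ(−δ − 1.960) = Φ(-0.588) + Φ(-3.332) = 0.2784 + 0.0004 = 0.2788.
Type II error: β = 1 − power = 1 − 0.2788 = 0.7212.

β ≈ 0.721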